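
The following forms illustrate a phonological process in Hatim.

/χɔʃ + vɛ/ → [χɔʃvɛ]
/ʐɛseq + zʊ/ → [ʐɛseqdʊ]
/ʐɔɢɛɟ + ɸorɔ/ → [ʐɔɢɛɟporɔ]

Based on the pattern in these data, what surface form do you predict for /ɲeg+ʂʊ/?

The data show progressive manner assimilation: /z/ → [d] after /q/; /ɸ/ → [p] after /ɟ/. In each pair only manner changes, matching the preceding consonant, while place and voice stay constant.
No alternation appears in [χɔʃvɛ]: there the adjacent consonants already agree in manner (/v/ and /ʃ/ are both fricatives), so this form is consistent with the same rule.
/ʂ/ is a voiceless retroflex fricative. The preceding trigger /g/ is a stop, so /ʂ/ must become a stop as well.
Changing only its manner to stop gives [ʈ] — the voiceless retroflex stop.

[ɲegʈʊ]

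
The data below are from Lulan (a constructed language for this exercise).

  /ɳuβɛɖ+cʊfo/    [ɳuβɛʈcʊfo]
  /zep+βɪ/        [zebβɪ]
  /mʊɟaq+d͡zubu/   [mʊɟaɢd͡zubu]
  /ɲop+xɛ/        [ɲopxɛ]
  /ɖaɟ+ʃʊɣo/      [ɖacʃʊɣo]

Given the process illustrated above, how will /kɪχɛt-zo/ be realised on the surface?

[kɪχɛdzo]

The data show regressive voicing assimilation: /ɖ/ → [ʈ] before /c/; /p/ → [b] before /β/; /q/ → [ɢ] before /d͡z/; /ɟ/ → [c] before /ʃ/. In each pair only voicing changes, matching the following consonant, while place and manner stay constant.
Nothing changes in [ɲopxɛ]: there the adjacent consonants already agree in voicing (/p/ and /x/ are both voiceless), so this form is consistent with the same rule.
/t/ is a voiceless alveolar stop. The following trigger /z/ is voiced, so /t/ must become voiced as well.
A voiced alveolar stop is [d], so the surface segment is [d].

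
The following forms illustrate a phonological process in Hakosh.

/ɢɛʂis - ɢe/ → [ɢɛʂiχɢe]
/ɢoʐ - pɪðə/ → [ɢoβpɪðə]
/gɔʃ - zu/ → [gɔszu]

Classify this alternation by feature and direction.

The segment that alternates is /s/, which surfaces as [χ] when adjacent to /ɢ/.
The change alveolar → uvular matches the place of the following /ɢ/, identifying this as place assimilation.
Manner and voice are unchanged, so the assimilation is partial, not total.
The same holds elsewhere in the data: /ʐ/ → [β] before /p/ (retroflex → bilabial, matching bilabial); /ʃ/ → [s] before /z/ (postalveolar → alveolar, matching alveolar) — only place changes, and always toward the following segment.
Since the segment that changes precedes the conditioning segment, the assimilation is regressive.

regressive place assimilation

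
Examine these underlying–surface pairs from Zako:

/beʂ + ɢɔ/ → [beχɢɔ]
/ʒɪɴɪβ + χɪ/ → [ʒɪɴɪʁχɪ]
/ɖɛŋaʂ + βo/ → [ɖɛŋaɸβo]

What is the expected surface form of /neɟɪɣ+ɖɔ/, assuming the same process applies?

The data show regressive place assimilation: /ʂ/ → [χ] before /ɢ/; /β/ → [ʁ] before /χ/; /ʂ/ → [ɸ] before /β/. In each pair only place changes, matching the following consonant, while manner and voice stay constant.
The rule targets /ɣ/ (voiced velar fricative), which sits before the trigger /ɖ/ (retroflex).
A voiced retroflex fricative is [ʐ], so the surface segment is [ʐ].

[neɟɪʐɖɔ]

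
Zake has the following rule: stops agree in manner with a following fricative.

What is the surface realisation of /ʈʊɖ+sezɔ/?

[ʈʊʐsezɔ]

/ɖ/ is a voiced retroflex stop. The following trigger /s/ is a fricative, so /ɖ/ must become a fricative as well.
A voiced retroflex fricative is [ʐ], so the surface segment is [ʐ].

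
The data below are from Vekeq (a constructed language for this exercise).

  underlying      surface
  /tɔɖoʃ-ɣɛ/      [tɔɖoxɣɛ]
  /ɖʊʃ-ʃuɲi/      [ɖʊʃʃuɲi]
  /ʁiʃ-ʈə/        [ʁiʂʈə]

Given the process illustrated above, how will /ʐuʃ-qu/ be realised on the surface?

The data show regressive place assimilation: /ʃ/ → [x] before /ɣ/; /ʃ/ → [ʂ] before /ʈ/. In each pair only place changes, matching the following consonant, while manner and voice stay constant.
No alternation appears in [ɖʊʃʃuɲi]: there the adjacent consonants already agree in place (/ʃ/ and /ʃ/ are both postalveolar), so this form is consistent with the same rule.
/ʃ/ is a voiceless postalveolar fricative. The following trigger /q/ is uvular, so /ʃ/ must become uvular as well.
A voiceless uvular fricative is [χ], so the surface segment is [χ].

[ʐuχqu]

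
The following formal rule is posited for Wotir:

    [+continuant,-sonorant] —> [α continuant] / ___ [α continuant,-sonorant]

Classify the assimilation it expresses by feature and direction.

regressive manner assimilation

The rule copies [continuant] (continuancy) from the environment onto the target fricatives; since [±continuant] encodes the stop/fricative manner contrast, the assimilating dimension is manner.
The conditioning segment sits to the right of the focus bar, meaning the trigger follows the segment that changes — regressive assimilation.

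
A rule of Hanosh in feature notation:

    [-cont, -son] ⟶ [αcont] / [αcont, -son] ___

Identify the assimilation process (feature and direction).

The shared variable α links the value of [cont] on the target to that of the neighbouring obstruent. [cont] distinguishes stops from fricatives — a manner-of-articulation feature — so this is manner assimilation.
The conditioning segment sits to the left of the focus bar, meaning the trigger precedes the segment that changes — progressive assimilation.

progressive manner assimilation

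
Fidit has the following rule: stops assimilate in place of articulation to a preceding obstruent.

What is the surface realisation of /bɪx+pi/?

[bɪxki]

The rule targets /p/ (voiceless bilabial stop), which sits after the trigger /x/ (velar).
A voiceless velar stop is [k], so the surface segment is [k].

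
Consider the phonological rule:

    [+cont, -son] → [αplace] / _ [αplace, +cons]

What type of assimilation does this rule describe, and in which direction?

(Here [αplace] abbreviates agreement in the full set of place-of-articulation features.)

The rule copies the place features (abbreviated [place]) from the environment onto the target, so the assimilating feature is place.
The conditioning segment sits to the right of the focus bar, meaning the trigger follows the segment that changes — regressive assimilation.

regressive place assimilation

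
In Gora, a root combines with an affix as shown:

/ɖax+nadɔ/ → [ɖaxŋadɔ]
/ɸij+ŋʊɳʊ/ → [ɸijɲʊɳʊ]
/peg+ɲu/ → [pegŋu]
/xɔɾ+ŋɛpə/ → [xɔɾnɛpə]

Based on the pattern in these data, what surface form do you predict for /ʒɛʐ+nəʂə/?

[ʒɛʐɳəʂə]

The data show progressive place assimilation: /n/ → [ŋ] after /x/; /ŋ/ → [ɲ] after /j/; /ɲ/ → [ŋ] after /g/; /ŋ/ → [n] after /ɾ/. In each pair only place changes, matching the preceding consonant, while manner and voice stay constant.
The rule targets /n/ (voiced alveolar nasal), which sits after the trigger /ʐ/ (retroflex).
The voiced retroflex nasal is [ɳ], so /n/ → [ɳ].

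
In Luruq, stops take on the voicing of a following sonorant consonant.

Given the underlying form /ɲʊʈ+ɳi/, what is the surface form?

The rule targets /ʈ/ (voiceless retroflex stop), which sits before the trigger /ɳ/ (voiced).
The voiced retroflex stop is [ɖ], so /ʈ/ → [ɖ].

[ɲʊɖɳi]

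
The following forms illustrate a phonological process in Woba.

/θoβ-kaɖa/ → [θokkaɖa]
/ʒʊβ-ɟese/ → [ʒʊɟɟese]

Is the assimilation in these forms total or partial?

total assimilation

The segment that alternates is /β/, which surfaces as [k] when adjacent to /k/.
The output [k] is identical to the trigger /k/ — every feature (place, manner, voicing) has been copied — so this is total assimilation.
The other form behaves the same way: /β/ → [ɟ] before /ɟ/ — in each case the output is a copy of the following consonant.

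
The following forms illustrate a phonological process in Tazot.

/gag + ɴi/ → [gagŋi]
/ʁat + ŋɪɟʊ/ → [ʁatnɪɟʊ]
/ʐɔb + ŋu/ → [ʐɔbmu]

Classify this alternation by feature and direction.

progressive place assimilation

The segment that alternates is /ɴ/, which surfaces as [ŋ] when adjacent to /g/.
The change uvular → velar matches the place of the preceding /g/, identifying this as place assimilation.
Manner and voice are unchanged, so the assimilation is partial, not total.
The other alternating forms pattern the same way: /ŋ/ → [n] after /t/ (velar → alveolar, matching alveolar); /ŋ/ → [m] after /b/ (velar → bilabial, matching bilabial) — only place changes, and always toward the preceding segment.
Since the segment that changes follows the conditioning segment, the assimilation is progressive.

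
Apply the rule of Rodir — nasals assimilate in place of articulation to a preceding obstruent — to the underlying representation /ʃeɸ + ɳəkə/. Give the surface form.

[ʃeɸməkə]

The rule targets /ɳ/ (voiced retroflex nasal), which sits after the trigger /ɸ/ (bilabial).
The voiced bilabial nasal is [m], so /ɳ/ → [m].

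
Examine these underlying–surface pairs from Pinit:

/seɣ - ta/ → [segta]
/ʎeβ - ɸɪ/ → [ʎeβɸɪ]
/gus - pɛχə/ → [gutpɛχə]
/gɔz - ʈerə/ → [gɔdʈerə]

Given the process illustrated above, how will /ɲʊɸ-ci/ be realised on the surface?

The data show regressive manner assimilation: /ɣ/ → [g] before /t/; /s/ → [t] before /p/; /z/ → [d] before /ʈ/. In each pair only manner changes, matching the following consonant, while place and voice stay constant.
Nothing changes in [ʎeβɸɪ]: there the adjacent consonants already agree in manner (/β/ and /ɸ/ are both fricatives), so this form is consistent with the same rule.
/ɸ/ is a voiceless bilabial fricative. The following trigger /c/ is a stop, so /ɸ/ must become a stop as well.
Changing only its manner to stop gives [p] — the voiceless bilabial stop.

[ɲʊpci]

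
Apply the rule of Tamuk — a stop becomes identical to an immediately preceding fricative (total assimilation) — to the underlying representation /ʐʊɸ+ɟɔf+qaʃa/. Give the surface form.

[ʐʊɸɸɔffaʃa]

/ɟ/ is the segment targeted by the rule; it sits immediately after /ɸ/, so it assimilates completely and surfaces as [ɸ].
At the second juncture, /q/ likewise becomes [f] adjacent to /f/.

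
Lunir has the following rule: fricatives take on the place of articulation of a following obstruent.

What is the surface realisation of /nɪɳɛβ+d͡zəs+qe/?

[nɪɳɛzd͡zəχqe]

The rule targets /β/ (voiced bilabial fricative), which sits before the trigger /d͡z/ (alveolar).
The voiced alveolar fricative is [z], so /β/ → [z].
The same rule applies at the second boundary: /s/ → [χ] next to /q/.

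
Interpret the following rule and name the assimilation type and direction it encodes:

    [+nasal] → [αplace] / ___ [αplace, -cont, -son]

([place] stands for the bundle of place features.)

regressive place assimilation

The rule copies the place features (abbreviated [place]) from the environment onto the target, so the assimilating feature is place.
Since the environment is written after the underscore, the trigger follows the target; the direction is regressive.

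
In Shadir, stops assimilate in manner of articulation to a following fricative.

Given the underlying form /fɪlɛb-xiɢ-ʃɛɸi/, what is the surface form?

The rule targets /b/ (voiced bilabial stop), which sits before the trigger /x/ (fricative).
A voiced bilabial fricative is [β], so the surface segment is [β].
The same rule applies at the second boundary: /ɢ/ → [ʁ] next to /ʃ/.

[fɪlɛβxiʁʃɛɸi]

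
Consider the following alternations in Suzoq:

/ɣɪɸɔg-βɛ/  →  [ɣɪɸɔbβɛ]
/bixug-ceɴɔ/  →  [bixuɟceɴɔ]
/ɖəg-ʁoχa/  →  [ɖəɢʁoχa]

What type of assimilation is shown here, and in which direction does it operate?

regressive place assimilation

The segment that alternates is /g/, which surfaces as [b] when adjacent to /β/.
The change velar → bilabial matches the place of the following /β/, identifying this as place assimilation.
Manner and voice are unchanged, so the assimilation is partial, not total.
Checking the remaining alternations: /g/ → [ɟ] before /c/ (velar → palatal, matching palatal); /g/ → [ɢ] before /ʁ/ (velar → uvular, matching uvular) — only place changes, and always toward the following segment.
Since the segment that changes precedes the conditioning segment, the assimilation is regressive.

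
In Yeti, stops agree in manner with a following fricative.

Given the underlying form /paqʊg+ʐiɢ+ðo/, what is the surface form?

[paqʊɣʐiʁðo]

The rule targets /g/ (voiced velar stop), which sits before the trigger /ʐ/ (fricative).
Changing only its manner to fricative gives [ɣ] — the voiced velar fricative.
The same rule applies at the second boundary: /ɢ/ → [ʁ] next to /ð/.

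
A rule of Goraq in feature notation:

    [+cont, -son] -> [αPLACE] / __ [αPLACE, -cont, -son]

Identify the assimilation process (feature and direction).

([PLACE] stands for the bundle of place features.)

regressive place assimilation

The shared variable α links the value of the place features (abbreviated [PLACE]) on the target to the same value on the neighbouring segment, so place is the feature that assimilates.
Since the environment is written after the underscore, the trigger follows the target; the direction is regressive.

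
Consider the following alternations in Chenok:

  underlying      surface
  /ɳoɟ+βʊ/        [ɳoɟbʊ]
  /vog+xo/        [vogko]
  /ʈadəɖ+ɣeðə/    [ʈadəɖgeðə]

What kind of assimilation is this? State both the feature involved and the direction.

progressive manner assimilation

Underlying /β/ is realised as [b] next to /ɟ/; /ɟ/ itself does not change.
The change fricative → stop matches the manner of the preceding /ɟ/, identifying this as manner assimilation.
Place and voice are unchanged, so the assimilation is partial, not total.
The same holds elsewhere in the data: /x/ → [k] after /g/ (fricative → stop, matching a stop); /ɣ/ → [g] after /ɖ/ (fricative → stop, matching a stop) — only manner changes, and always toward the preceding segment.
Since the segment that changes follows the conditioning segment, the assimilation is progressive.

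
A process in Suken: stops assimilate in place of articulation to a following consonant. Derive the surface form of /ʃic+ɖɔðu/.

The rule targets /c/ (voiceless palatal stop), which sits before the trigger /ɖ/ (retroflex).
A voiceless retroflex stop is [ʈ], so the surface segment is [ʈ].

[ʃiʈɖɔðu]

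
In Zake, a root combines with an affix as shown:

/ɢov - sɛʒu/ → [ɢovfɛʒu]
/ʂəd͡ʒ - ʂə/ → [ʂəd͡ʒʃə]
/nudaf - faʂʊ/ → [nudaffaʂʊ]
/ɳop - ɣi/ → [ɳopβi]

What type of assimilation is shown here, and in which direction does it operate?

Comparing underlying and surface forms, /s/ → [f] is the alternation; the neighbouring /v/ is constant.
The change alveolar → labiodental matches the place of the preceding /v/, identifying this as place assimilation.
Manner and voice are unchanged, so the assimilation is partial, not total.
The same holds elsewhere in the data: /ʂ/ → [ʃ] after /d͡ʒ/ (retroflex → postalveolar, matching postalveolar); /ɣ/ → [β] after /p/ (velar → bilabial, matching bilabial) — only place changes, and always toward the preceding segment.
Nothing changes in [nudaffaʂʊ]: there the adjacent consonants already agree in place (/f/ and /f/ are both labiodental), so this form is consistent with the same rule.
Since the segment that changes follows the conditioning segment, the assimilation is progressive.

progressive place assimilation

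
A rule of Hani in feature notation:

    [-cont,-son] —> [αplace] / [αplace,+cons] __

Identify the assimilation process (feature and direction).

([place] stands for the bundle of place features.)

The rule copies the place features (abbreviated [place]) from the environment onto the target, so the assimilating feature is place.
The conditioning segment sits to the left of the focus bar, meaning the trigger precedes the segment that changes — progressive assimilation.

progressive place assimilation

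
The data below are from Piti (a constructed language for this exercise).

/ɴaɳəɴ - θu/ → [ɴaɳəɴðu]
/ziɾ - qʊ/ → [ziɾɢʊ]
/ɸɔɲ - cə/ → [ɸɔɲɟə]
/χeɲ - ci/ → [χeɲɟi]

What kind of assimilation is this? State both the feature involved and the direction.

Underlying /θ/ is realised as [ð] next to /ɴ/; /ɴ/ itself does not change.
The change voiceless → voiced matches the voicing of the preceding /ɴ/, identifying this as voicing assimilation.
Place and manner are unchanged, so the assimilation is partial, not total.
The other alternating forms pattern the same way: /q/ → [ɢ] after /ɾ/ (voiceless → voiced, matching voiced); /c/ → [ɟ] after /ɲ/ (voiceless → voiced, matching voiced) — only voicing changes, and always toward the preceding segment.
Since the segment that changes follows the conditioning segment, the assimilation is progressive.

progressive voicing assimilation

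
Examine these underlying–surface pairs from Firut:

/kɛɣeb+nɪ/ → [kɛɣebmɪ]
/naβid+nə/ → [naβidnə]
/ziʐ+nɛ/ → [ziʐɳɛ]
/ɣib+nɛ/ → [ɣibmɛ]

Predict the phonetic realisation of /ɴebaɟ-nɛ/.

The data show progressive place assimilation: /n/ → [m] after /b/; /n/ → [ɳ] after /ʐ/. In each pair only place changes, matching the preceding consonant, while manner and voice stay constant.
Nothing changes in [naβidnə]: there the adjacent consonants already agree in place (/n/ and /d/ are both alveolar), so this form is consistent with the same rule.
/n/ is a voiced alveolar nasal. The preceding trigger /ɟ/ is palatal, so /n/ must become palatal as well.
A voiced palatal nasal is [ɲ], so the surface segment is [ɲ].

[ɴebaɟɲɛ]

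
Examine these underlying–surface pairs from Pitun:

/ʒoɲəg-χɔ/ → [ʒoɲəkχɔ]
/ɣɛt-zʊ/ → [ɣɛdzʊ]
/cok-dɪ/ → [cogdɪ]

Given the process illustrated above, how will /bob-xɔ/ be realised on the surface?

The data show regressive voicing assimilation: /g/ → [k] before /χ/; /t/ → [d] before /z/; /k/ → [g] before /d/. In each pair only voicing changes, matching the following consonant, while place and manner stay constant.
The rule targets /b/ (voiced bilabial stop), which sits before the trigger /x/ (voiceless).
A voiceless bilabial stop is [p], so the surface segment is [p].

[bopxɔ]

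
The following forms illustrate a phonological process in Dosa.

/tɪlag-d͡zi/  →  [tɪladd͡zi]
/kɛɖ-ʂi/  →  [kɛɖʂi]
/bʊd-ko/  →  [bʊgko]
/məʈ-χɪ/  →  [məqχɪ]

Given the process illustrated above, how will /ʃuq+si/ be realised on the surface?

The data show regressive place assimilation: /g/ → [d] before /d͡z/; /d/ → [g] before /k/; /ʈ/ → [q] before /χ/. In each pair only place changes, matching the following consonant, while manner and voice stay constant.
No alternation appears in [kɛɖʂi]: there the adjacent consonants already agree in place (/ɖ/ and /ʂ/ are both retroflex), so this form is consistent with the same rule.
/q/ is a voiceless uvular stop. The following trigger /s/ is alveolar, so /q/ must become alveolar as well.
Changing only its place to alveolar gives [t] — the voiceless alveolar stop.

[ʃutsi]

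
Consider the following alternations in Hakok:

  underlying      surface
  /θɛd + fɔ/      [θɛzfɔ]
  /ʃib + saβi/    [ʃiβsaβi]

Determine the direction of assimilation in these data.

Underlying /d/ is realised as [z] next to /f/; /f/ itself does not change.
/d/ is a stop while /f/ is a fricative; the output [z] is a fricative, matching the trigger — so the feature that spreads is manner.
The same holds elsewhere in the data: /b/ → [β] before /s/ (stop → fricative, matching a fricative) — only manner changes, and always toward the following segment.
Since the segment that changes precedes the conditioning segment, the assimilation is regressive.

regressive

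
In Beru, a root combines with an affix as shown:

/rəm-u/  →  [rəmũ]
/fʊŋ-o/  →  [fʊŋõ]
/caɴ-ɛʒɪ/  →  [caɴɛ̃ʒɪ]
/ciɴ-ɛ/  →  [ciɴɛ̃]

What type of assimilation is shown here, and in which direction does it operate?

progressive nasality assimilation (vowel nasalisation)

The vowel /u/ surfaces as nasalised [ũ] next to the preceding nasal /m/ — it has acquired the [+nasal] feature of its neighbour.
The other forms show the same pattern: /o/ → [õ] after /ŋ/; /ɛ/ → [ɛ̃] after /ɴ/ — each time a vowel is nasalised next to a preceding nasal.
Because the conditioning nasal is to the left of the vowel that changes, the process is progressive (perseverative).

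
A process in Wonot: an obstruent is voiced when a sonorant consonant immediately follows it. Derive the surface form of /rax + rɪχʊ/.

/x/ is a voiceless velar fricative. The following trigger /r/ is voiced, so /x/ must become voiced as well.
Changing only its voicing to voiced gives [ɣ] — the voiced velar fricative.

[raɣrɪχʊ]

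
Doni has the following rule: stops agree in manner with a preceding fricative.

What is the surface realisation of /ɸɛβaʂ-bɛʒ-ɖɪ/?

The rule targets /b/ (voiced bilabial stop), which sits after the trigger /ʂ/ (fricative).
The voiced bilabial fricative is [β], so /b/ → [β].
At the second juncture, /ɖ/ likewise becomes [ʐ] adjacent to /ʒ/.

[ɸɛβaʂβɛʒʐɪ]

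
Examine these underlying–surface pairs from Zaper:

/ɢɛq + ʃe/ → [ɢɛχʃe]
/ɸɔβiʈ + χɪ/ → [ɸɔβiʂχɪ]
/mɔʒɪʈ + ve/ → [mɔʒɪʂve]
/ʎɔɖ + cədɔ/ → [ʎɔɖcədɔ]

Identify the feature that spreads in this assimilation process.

Comparing underlying and surface forms, /q/ → [χ] is the alternation; the neighbouring /ʃ/ is constant.
/q/ is a stop while /ʃ/ is a fricative; the output [χ] is a fricative, matching the trigger — so the feature that spreads is manner.
The same holds elsewhere in the data: /ʈ/ → [ʂ] before /χ/ (stop → fricative, matching a fricative); /ʈ/ → [ʂ] before /v/ (stop → fricative, matching a fricative) — only manner changes, and always toward the following segment.
Nothing changes in [ʎɔɖcədɔ]: there the adjacent consonants already agree in manner (/ɖ/ and /c/ are both stops), so this form is consistent with the same rule.

manner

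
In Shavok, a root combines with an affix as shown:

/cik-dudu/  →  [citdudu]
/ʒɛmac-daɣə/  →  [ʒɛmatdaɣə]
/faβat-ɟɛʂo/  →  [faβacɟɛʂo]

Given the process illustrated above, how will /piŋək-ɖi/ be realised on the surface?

[piŋəʈɖi]

The data show regressive place assimilation: /k/ → [t] before /d/; /c/ → [t] before /d/; /t/ → [c] before /ɟ/. In each pair only place changes, matching the following consonant, while manner and voice stay constant.
The rule targets /k/ (voiceless velar stop), which sits before the trigger /ɖ/ (retroflex).
The voiceless retroflex stop is [ʈ], so /k/ → [ʈ].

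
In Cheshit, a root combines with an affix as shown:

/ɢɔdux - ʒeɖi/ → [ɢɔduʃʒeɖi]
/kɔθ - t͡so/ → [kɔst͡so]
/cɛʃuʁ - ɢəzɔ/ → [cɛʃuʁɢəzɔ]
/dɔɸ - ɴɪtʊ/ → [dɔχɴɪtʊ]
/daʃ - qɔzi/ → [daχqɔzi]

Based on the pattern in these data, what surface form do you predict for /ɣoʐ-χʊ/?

[ɣoʁχʊ]

The data show regressive place assimilation: /x/ → [ʃ] before /ʒ/; /θ/ → [s] before /t͡s/; /ɸ/ → [χ] before /ɴ/; /ʃ/ → [χ] before /q/. In each pair only place changes, matching the following consonant, while manner and voice stay constant.
Nothing changes in [cɛʃuʁɢəzɔ]: there the adjacent consonants already agree in place (/ʁ/ and /ɢ/ are both uvular), so this form is consistent with the same rule.
The rule targets /ʐ/ (voiced retroflex fricative), which sits before the trigger /χ/ (uvular).
Changing only its place to uvular gives [ʁ] — the voiced uvular fricative.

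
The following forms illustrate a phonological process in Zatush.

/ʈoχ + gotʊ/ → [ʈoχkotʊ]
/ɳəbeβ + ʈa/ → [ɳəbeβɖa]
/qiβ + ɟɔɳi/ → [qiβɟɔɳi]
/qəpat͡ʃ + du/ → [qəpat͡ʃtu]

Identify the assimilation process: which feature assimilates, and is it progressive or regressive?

progressive voicing assimilation

Comparing underlying and surface forms, /g/ → [k] is the alternation; the neighbouring /χ/ is constant.
The change voiced → voiceless matches the voicing of the preceding /χ/, identifying this as voicing assimilation.
Place and manner are unchanged, so the assimilation is partial, not total.
Checking the remaining alternations: /ʈ/ → [ɖ] after /β/ (voiceless → voiced, matching voiced); /d/ → [t] after /t͡ʃ/ (voiced → voiceless, matching voiceless) — only voicing changes, and always toward the preceding segment.
No alternation appears in [qiβɟɔɳi]: there the adjacent consonants already agree in voicing (/ɟ/ and /β/ are both voiced), so this form is consistent with the same rule.
Since the segment that changes follows the conditioning segment, the assimilation is progressive.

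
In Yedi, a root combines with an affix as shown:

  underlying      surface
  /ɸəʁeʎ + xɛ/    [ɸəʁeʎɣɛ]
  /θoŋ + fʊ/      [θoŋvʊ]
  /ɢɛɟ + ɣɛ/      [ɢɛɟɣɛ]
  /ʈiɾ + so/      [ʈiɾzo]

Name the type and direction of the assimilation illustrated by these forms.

progressive voicing assimilation

Underlying /x/ is realised as [ɣ] next to /ʎ/; /ʎ/ itself does not change.
The change voiceless → voiced matches the voicing of the preceding /ʎ/, identifying this as voicing assimilation.
Place and manner are unchanged, so the assimilation is partial, not total.
The same holds elsewhere in the data: /f/ → [v] after /ŋ/ (voiceless → voiced, matching voiced); /s/ → [z] after /ɾ/ (voiceless → voiced, matching voiced) — only voicing changes, and always toward the preceding segment.
Nothing changes in [ɢɛɟɣɛ]: there the adjacent consonants already agree in voicing (/ɣ/ and /ɟ/ are both voiced), so this form is consistent with the same rule.
Since the segment that changes follows the conditioning segment, the assimilation is progressive.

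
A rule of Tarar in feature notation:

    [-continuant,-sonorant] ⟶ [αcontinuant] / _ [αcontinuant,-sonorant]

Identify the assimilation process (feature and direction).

The shared variable α links the value of [continuant] on the target to that of the neighbouring obstruent. [continuant] distinguishes stops from fricatives — a manner-of-articulation feature — so this is manner assimilation.
Since the environment is written after the underscore, the trigger follows the target; the direction is regressive.

regressive manner assimilation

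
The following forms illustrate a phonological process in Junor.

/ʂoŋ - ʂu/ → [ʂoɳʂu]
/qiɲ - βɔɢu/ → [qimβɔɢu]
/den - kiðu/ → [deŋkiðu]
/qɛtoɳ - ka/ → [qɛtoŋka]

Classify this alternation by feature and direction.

The segment that alternates is /ŋ/, which surfaces as [ɳ] when adjacent to /ʂ/.
/ŋ/ is velar while /ʂ/ is retroflex; the output [ɳ] is retroflex, matching the trigger — so the feature that spreads is place.
Manner and voice are unchanged, so the assimilation is partial, not total.
Checking the remaining alternations: /ɲ/ → [m] before /β/ (palatal → bilabial, matching bilabial); /n/ → [ŋ] before /k/ (alveolar → velar, matching velar); /ɳ/ → [ŋ] before /k/ (retroflex → velar, matching velar) — only place changes, and always toward the following segment.
The trigger is the following segment, so the direction is regressive (anticipatory).

regressive place assimilation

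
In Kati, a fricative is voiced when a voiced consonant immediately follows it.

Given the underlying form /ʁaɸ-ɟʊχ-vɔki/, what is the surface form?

[ʁaβɟʊʁvɔki]

The rule targets /ɸ/ (voiceless bilabial fricative), which sits before the trigger /ɟ/ (voiced).
The voiced bilabial fricative is [β], so /ɸ/ → [β].
At the second juncture, /χ/ likewise becomes [ʁ] adjacent to /v/.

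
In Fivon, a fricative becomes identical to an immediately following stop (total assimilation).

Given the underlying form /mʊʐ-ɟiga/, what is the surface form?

/ʐ/ is the segment targeted by the rule; it sits immediately before /ɟ/, so it assimilates completely and surfaces as [ɟ].

[mʊɟɟiga]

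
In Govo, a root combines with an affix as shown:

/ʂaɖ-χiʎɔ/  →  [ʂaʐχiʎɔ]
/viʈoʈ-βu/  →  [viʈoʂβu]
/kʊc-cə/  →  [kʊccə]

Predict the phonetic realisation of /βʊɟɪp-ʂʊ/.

The data show regressive manner assimilation: /ɖ/ → [ʐ] before /χ/; /ʈ/ → [ʂ] before /β/. In each pair only manner changes, matching the following consonant, while place and voice stay constant.
Nothing changes in [kʊccə]: there the adjacent consonants already agree in manner (/c/ and /c/ are both stops), so this form is consistent with the same rule.
The rule targets /p/ (voiceless bilabial stop), which sits before the trigger /ʂ/ (fricative).
Changing only its manner to fricative gives [ɸ] — the voiceless bilabial fricative.

[βʊɟɪɸʂʊ]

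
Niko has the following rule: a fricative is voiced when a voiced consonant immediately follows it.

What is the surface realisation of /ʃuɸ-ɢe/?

/ɸ/ is a voiceless bilabial fricative. The following trigger /ɢ/ is voiced, so /ɸ/ must become voiced as well.
The voiced bilabial fricative is [β], so /ɸ/ → [β].

[ʃuβɢe]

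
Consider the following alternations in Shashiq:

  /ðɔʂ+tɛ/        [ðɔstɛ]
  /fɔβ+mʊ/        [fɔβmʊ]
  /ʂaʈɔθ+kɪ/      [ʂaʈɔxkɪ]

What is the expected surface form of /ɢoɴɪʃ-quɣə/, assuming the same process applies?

[ɢoɴɪχquɣə]

The data show regressive place assimilation: /ʂ/ → [s] before /t/; /θ/ → [x] before /k/. In each pair only place changes, matching the following consonant, while manner and voice stay constant.
No alternation appears in [fɔβmʊ]: there the adjacent consonants already agree in place (/β/ and /m/ are both bilabial), so this form is consistent with the same rule.
/ʃ/ is a voiceless postalveolar fricative. The following trigger /q/ is uvular, so /ʃ/ must become uvular as well.
Changing only its place to uvular gives [χ] — the voiceless uvular fricative.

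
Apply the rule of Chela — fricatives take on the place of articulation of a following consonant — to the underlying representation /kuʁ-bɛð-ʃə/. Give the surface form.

[kuβbɛʒʃə]

/ʁ/ is a voiced uvular fricative. The following trigger /b/ is bilabial, so /ʁ/ must become bilabial as well.
The voiced bilabial fricative is [β], so /ʁ/ → [β].
At the second juncture, /ð/ likewise becomes [ʒ] adjacent to /ʃ/.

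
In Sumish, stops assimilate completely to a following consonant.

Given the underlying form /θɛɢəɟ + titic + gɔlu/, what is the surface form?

/ɟ/ is the segment targeted by the rule; it sits immediately before /t/, so it assimilates completely and surfaces as [t].
At the second juncture, /c/ likewise becomes [g] adjacent to /g/.

[θɛɢəttitiggɔlu]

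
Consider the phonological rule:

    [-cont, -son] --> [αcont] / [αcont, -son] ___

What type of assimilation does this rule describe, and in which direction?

The rule copies [cont] (continuancy) from the environment onto the target stops; since [±cont] encodes the stop/fricative manner contrast, the assimilating dimension is manner.
Since the environment is written before the underscore, the trigger precedes the target; the direction is progressive.

progressive manner assimilation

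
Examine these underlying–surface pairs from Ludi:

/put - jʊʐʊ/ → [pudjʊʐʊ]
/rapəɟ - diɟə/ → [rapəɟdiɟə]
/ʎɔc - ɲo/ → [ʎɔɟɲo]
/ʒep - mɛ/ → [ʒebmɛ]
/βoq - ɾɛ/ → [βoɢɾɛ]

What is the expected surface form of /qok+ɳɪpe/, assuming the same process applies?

The data show regressive voicing assimilation: /t/ → [d] before /j/; /c/ → [ɟ] before /ɲ/; /p/ → [b] before /m/; /q/ → [ɢ] before /ɾ/. In each pair only voicing changes, matching the following consonant, while place and manner stay constant.
No alternation appears in [rapəɟdiɟə]: there the adjacent consonants already agree in voicing (/ɟ/ and /d/ are both voiced), so this form is consistent with the same rule.
/k/ is a voiceless velar stop. The following trigger /ɳ/ is voiced, so /k/ must become voiced as well.
A voiced velar stop is [g], so the surface segment is [g].

[qogɳɪpe]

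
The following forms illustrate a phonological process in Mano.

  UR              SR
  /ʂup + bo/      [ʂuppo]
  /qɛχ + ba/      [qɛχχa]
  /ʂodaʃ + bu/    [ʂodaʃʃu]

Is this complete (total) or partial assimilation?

Underlying /b/ is realised as [χ] next to /χ/; /χ/ itself does not change.
The output [χ] is identical to the trigger /χ/ — every feature (place, manner, voicing) has been copied — so this is total assimilation.
The other forms behave the same way: /b/ → [p] after /p/; /b/ → [ʃ] after /ʃ/ — in each case the output is a copy of the preceding consonant.

total assimilation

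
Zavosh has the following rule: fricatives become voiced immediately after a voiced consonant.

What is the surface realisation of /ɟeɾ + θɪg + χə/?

[ɟeɾðɪgʁə]

/θ/ is a voiceless dental fricative. The preceding trigger /ɾ/ is voiced, so /θ/ must become voiced as well.
The voiced dental fricative is [ð], so /θ/ → [ð].
At the second juncture, /χ/ likewise becomes [ʁ] adjacent to /g/.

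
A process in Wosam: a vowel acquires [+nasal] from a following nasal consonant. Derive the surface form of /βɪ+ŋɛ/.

[βɪ̃ŋɛ]

/ɪ/ sits next to the nasal /ŋ/ and is therefore nasalised to [ɪ̃].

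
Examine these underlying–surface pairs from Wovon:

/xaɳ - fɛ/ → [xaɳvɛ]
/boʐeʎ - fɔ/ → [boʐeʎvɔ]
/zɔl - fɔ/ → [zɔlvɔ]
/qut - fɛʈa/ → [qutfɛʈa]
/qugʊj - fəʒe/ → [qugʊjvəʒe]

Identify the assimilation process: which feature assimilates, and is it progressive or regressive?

progressive voicing assimilation

The segment that alternates is /f/, which surfaces as [v] when adjacent to /ɳ/.
The change voiceless → voiced matches the voicing of the preceding /ɳ/, identifying this as voicing assimilation.
Place and manner are unchanged, so the assimilation is partial, not total.
The same holds elsewhere in the data: /f/ → [v] after /ʎ/ (voiceless → voiced, matching voiced); /f/ → [v] after /l/ (voiceless → voiced, matching voiced); /f/ → [v] after /j/ (voiceless → voiced, matching voiced) — only voicing changes, and always toward the preceding segment.
Nothing changes in [qutfɛʈa]: there the adjacent consonants already agree in voicing (/f/ and /t/ are both voiceless), so this form is consistent with the same rule.
Since the segment that changes follows the conditioning segment, the assimilation is progressive.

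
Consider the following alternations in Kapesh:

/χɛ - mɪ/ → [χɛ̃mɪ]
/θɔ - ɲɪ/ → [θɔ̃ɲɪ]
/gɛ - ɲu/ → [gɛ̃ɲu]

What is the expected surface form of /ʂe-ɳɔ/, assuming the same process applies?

[ʂẽɳɔ]

The data show regressive nasality assimilation (vowel nasalisation): /ɛ/ → [ɛ̃] before /m/; /ɔ/ → [ɔ̃] before /ɲ/; /ɛ/ → [ɛ̃] before /ɲ/ — a vowel is nasalised by an immediately following nasal consonant.
The vowel /e/ is adjacent to the following nasal /ɳ/, so it acquires [+nasal] and surfaces as [ẽ].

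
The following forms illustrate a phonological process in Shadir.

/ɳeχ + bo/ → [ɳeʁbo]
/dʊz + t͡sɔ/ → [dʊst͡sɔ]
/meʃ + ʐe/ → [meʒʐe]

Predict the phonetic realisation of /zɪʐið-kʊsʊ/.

[zɪʐiθkʊsʊ]

The data show regressive voicing assimilation: /χ/ → [ʁ] before /b/; /z/ → [s] before /t͡s/; /ʃ/ → [ʒ] before /ʐ/. In each pair only voicing changes, matching the following consonant, while place and manner stay constant.
/ð/ is a voiced dental fricative. The following trigger /k/ is voiceless, so /ð/ must become voiceless as well.
Changing only its voicing to voiceless gives [θ] — the voiceless dental fricative.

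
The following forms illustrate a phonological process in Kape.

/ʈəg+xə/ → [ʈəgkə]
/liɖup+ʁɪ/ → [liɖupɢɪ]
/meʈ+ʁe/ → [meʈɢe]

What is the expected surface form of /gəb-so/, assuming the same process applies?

[gəbto]

The data show progressive manner assimilation: /x/ → [k] after /g/; /ʁ/ → [ɢ] after /p/; /ʁ/ → [ɢ] after /ʈ/. In each pair only manner changes, matching the preceding consonant, while place and voice stay constant.
The rule targets /s/ (voiceless alveolar fricative), which sits after the trigger /b/ (stop).
A voiceless alveolar stop is [t], so the surface segment is [t].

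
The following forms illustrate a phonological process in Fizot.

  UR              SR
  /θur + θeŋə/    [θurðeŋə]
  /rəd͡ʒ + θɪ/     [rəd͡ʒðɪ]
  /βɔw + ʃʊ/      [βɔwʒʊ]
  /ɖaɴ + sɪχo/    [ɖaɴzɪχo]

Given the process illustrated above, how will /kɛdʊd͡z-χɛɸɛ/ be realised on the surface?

[kɛdʊd͡zʁɛɸɛ]

The data show progressive voicing assimilation: /θ/ → [ð] after /r/; /θ/ → [ð] after /d͡ʒ/; /ʃ/ → [ʒ] after /w/; /s/ → [z] after /ɴ/. In each pair only voicing changes, matching the preceding consonant, while place and manner stay constant.
/χ/ is a voiceless uvular fricative. The preceding trigger /d͡z/ is voiced, so /χ/ must become voiced as well.
The voiced uvular fricative is [ʁ], so /χ/ → [ʁ].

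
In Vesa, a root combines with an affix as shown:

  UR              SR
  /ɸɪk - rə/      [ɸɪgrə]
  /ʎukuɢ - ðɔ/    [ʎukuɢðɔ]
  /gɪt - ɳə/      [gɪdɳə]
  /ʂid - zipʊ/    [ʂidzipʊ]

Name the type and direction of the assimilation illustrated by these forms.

regressive voicing assimilation

Underlying /k/ is realised as [g] next to /r/; /r/ itself does not change.
The change voiceless → voiced matches the voicing of the following /r/, identifying this as voicing assimilation.
Place and manner are unchanged, so the assimilation is partial, not total.
Checking the remaining alternation: /t/ → [d] before /ɳ/ (voiceless → voiced, matching voiced) — only voicing changes, and always toward the following segment.
Nothing changes in [ʎukuɢðɔ], [ʂidzipʊ]: there the adjacent consonants already agree in voicing (/ɢ/ and /ð/ are both voiced; /d/ and /z/ are both voiced), so these forms are consistent with the same rule.
The trigger is the following segment, so the direction is regressive (anticipatory).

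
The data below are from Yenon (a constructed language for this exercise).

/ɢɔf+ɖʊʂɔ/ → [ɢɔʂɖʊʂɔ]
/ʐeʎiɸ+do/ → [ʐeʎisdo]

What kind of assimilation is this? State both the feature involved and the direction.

Underlying /f/ is realised as [ʂ] next to /ɖ/; /ɖ/ itself does not change.
The change labiodental → retroflex matches the place of the following /ɖ/, identifying this as place assimilation.
Manner and voice are unchanged, so the assimilation is partial, not total.
The other alternating form patterns the same way: /ɸ/ → [s] before /d/ (bilabial → alveolar, matching alveolar) — only place changes, and always toward the following segment.
Since the segment that changes precedes the conditioning segment, the assimilation is regressive.

regressive place assimilation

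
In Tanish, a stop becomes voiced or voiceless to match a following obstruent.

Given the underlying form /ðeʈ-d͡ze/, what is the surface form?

[ðeɖd͡ze]

/ʈ/ is a voiceless retroflex stop. The following trigger /d͡z/ is voiced, so /ʈ/ must become voiced as well.
Changing only its voicing to voiced gives [ɖ] — the voiced retroflex stop.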